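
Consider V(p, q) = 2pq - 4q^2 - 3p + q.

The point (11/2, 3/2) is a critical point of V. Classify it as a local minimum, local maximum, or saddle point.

saddle point

The Hessian of V is constant: H = [[0, 2], [2, -8]].
det(H) = 0·(-8) − 2² = -4.
Since det(H) < 0, H is indefinite and the critical point is a saddle point.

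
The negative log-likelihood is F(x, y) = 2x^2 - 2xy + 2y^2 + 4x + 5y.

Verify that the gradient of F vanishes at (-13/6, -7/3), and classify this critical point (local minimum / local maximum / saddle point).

∇F = (4x - 2y + 4, -2x + 4y + 5); substituting (-13/6, -7/3) gives ∇F = (0, 0), so (-13/6, -7/3) is indeed a critical point.
The Hessian of F is constant: H = [[4, -2], [-2, 4]].
det(H) = 4·4 − (-2)² = 12.
det(H) > 0 and tr(H) = 8 > 0, so H is positive definite and the point is a local minimum.

local minimum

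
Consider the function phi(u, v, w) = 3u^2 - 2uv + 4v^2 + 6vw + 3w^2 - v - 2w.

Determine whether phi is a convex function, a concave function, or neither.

phi is quadratic, so its Hessian is the constant matrix H = [[6, -2, 0], [-2, 8, 6], [0, 6, 6]].
Leading principal minors: 6, 44, 48.
All positive ⇒ H ≻ 0 ⇒ convex.

convex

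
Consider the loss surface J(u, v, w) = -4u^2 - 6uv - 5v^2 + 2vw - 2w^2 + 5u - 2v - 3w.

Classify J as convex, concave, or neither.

J is quadratic, so its Hessian is the constant matrix H = [[-8, -6, 0], [-6, -10, 2], [0, 2, -4]].
Leading principal minors: -8, 44, -144.
Signs alternate −, +, − ⇒ H ≺ 0 ⇒ concave.

concave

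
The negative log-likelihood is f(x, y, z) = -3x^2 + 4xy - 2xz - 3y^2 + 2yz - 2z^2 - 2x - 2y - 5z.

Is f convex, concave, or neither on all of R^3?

f is quadratic, so its Hessian is the constant matrix H = [[-6, 4, -2], [4, -6, 2], [-2, 2, -4]].
Leading principal minors: -6, 20, -64.
Signs alternate −, +, − ⇒ H ≺ 0 ⇒ concave.

concave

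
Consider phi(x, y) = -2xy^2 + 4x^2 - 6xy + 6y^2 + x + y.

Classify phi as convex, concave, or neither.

neither

The term -2xy^2 is cubic, so the Hessian is not constant.
∂²phi/∂y² = -4x + 12, which takes both signs as x varies (negative for sufficiently large x). A diagonal entry of the Hessian changing sign means the Hessian is neither positive- nor negative-semidefinite on all of R^2.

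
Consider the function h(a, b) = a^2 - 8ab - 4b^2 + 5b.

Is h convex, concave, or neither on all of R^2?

neither

h is quadratic, so its Hessian is the constant matrix H = [[2, -8], [-8, -8]].
det(H) = -80, tr(H) = -6.
det(H) < 0, so H is indefinite: neither convex nor concave.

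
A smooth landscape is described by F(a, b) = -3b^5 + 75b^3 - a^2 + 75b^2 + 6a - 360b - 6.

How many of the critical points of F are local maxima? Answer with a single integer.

F separates as a function of a plus a function of b, so ∇F=0 decouples.
∂F/∂a = -2(a - 3) = 0 at a ∈ {3}; ∂F/∂b = -15(b - 4)(b - 1)(b + 2)(b + 3) = 0 at b ∈ {-3, -2, 1, 4}.
The Hessian is diagonal: diag(F_aa, F_bb). Second derivatives: F_aa(3)=-2; F_bb(-3)=420, F_bb(-2)=-270, F_bb(1)=540, F_bb(4)=-1890.
Local maxima occur where both diagonal entries negative: (3, -2), (3, 4). Count: 2.

2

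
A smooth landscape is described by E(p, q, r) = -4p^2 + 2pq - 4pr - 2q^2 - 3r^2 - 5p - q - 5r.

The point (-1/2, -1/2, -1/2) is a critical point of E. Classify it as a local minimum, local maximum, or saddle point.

local maximum

The Hessian is constant: H = [[-8, 2, -4], [2, -4, 0], [-4, 0, -6]].
Leading principal minors: Δ₁ = -8, Δ₂ = 28, Δ₃ = -104.
The minors alternate sign starting negative (−, +, −), so H is negative definite: a local maximum.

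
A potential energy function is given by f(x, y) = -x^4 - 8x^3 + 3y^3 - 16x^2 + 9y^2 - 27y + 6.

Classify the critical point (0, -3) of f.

The mixed partial ∂²f/∂x∂y is 0, so the Hessian at any point is diag(f_xx, f_yy) = diag(-4(3x^2 + 12x + 8), 18(y + 1)).
At (0, -3): H = diag(-32, -36).
Both eigenvalues are negative, so H is negative definite: a local maximum.

local maximum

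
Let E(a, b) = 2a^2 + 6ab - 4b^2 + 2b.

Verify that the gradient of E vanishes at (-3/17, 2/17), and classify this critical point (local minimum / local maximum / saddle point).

∇E = (4a + 6b, 6a - 8b + 2); substituting (-3/17, 2/17) gives ∇E = (0, 0), so (-3/17, 2/17) is indeed a critical point.
The Hessian of E is constant: H = [[4, 6], [6, -8]].
det(H) = 4·(-8) − 6² = -68.
Since det(H) < 0, H is indefinite and the critical point is a saddle point.

saddle point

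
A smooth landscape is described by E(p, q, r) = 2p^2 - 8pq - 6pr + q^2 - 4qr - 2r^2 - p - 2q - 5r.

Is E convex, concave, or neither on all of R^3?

E is quadratic, so its Hessian is the constant matrix H = [[4, -8, -6], [-8, 2, -4], [-6, -4, -4]].
Leading principal minors: 4, -56, -296.
Neither pattern holds ⇒ H is indefinite ⇒ neither convex nor concave.

neither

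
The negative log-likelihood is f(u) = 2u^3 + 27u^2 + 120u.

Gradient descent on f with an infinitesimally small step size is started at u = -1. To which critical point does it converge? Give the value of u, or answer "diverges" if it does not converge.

f'(u) = 6(u + 4)(u + 5), so f'(-1) = 72.
Gradient descent moves in the -f' direction, i.e. u is decreasing.
The nearest critical point in that direction is u = -4, where f'' = 6 > 0 (a local minimum). The iterate converges there.

-4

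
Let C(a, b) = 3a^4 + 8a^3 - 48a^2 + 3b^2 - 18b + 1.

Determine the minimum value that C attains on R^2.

-538

C(a,b) separates as P(a) + Q(b) + 1, so its minimum is min P + min Q + 1.
P'(a) = 12a(a - 2)(a + 4) vanishes at a ∈ {-4, 0, 2}; Q'(b) = 6b - 18 vanishes at b ∈ {3}.
Local minima of P (where P''>0): P(-4)=-512, P(2)=-80. Local minima of Q: Q(3)=-27.
So the global minimum of C is P(-4) + Q(3) + 1 = -512 − 27 + 1 = -538, attained at (-4, 3).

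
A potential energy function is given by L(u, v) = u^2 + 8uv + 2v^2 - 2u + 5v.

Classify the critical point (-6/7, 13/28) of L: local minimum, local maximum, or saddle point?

saddle point

The Hessian of L is constant: H = [[2, 8], [8, 4]].
det(H) = 2·4 − 8² = -56.
Since det(H) < 0, H is indefinite and the critical point is a saddle point.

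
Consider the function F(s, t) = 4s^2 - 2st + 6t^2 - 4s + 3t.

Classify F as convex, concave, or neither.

convex

F is quadratic, so its Hessian is the constant matrix H = [[8, -2], [-2, 12]].
det(H) = 92, tr(H) = 20.
det(H) > 0 and tr(H) > 0, so H is positive definite everywhere: convex.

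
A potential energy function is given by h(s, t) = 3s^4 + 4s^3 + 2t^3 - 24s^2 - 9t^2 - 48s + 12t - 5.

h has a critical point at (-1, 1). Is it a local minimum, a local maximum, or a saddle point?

The mixed partial ∂²h/∂s∂t is 0, so the Hessian at any point is diag(h_ss, h_tt) = diag(12(3s^2 + 2s - 4), 6(2t - 3)).
At (-1, 1): H = diag(-36, -6).
Both eigenvalues are negative, so H is negative definite: a local maximum.

local maximum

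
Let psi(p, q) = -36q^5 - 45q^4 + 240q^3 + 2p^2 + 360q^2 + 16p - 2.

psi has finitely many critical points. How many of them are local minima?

2

psi separates as a function of p plus a function of q, so ∇psi=0 decouples.
∂psi/∂p = 4(p + 4) = 0 at p ∈ {-4}; ∂psi/∂q = -180q(q - 2)(q + 1)(q + 2) = 0 at q ∈ {-2, -1, 0, 2}.
The Hessian is diagonal: diag(psi_pp, psi_qq). Second derivatives: psi_pp(-4)=4; psi_qq(-2)=1440, psi_qq(-1)=-540, psi_qq(0)=720, psi_qq(2)=-4320.
Local minima occur where both diagonal entries positive: (-4, -2), (-4, 0). Count: 2.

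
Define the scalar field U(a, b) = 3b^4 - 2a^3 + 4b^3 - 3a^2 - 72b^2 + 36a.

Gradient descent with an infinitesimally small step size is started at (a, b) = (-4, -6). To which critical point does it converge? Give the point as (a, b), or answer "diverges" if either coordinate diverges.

U is separable, so gradient descent decouples: a follows -∂U/∂a, b follows -∂U/∂b.
∂U/∂a = -6(a - 2)(a + 3); at a=-4 this is -36, so a increases.
∂U/∂b = 12b(b - 3)(b + 4); at b=-6 this is -1296, so b increases.
a converges to its nearest critical value -3 (a local min of the a-part); b converges to -4. The iterate converges to (-3, -4).

(-3, -4)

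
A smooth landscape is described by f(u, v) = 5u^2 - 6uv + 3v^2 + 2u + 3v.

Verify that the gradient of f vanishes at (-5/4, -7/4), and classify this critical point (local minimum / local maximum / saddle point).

∇f = (10u - 6v + 2, -6u + 6v + 3); substituting (-5/4, -7/4) gives ∇f = (0, 0), so (-5/4, -7/4) is indeed a critical point.
The Hessian of f is constant: H = [[10, -6], [-6, 6]].
det(H) = 10·6 − (-6)² = 24.
det(H) > 0 and tr(H) = 16 > 0, so H is positive definite and the point is a local minimum.

local minimum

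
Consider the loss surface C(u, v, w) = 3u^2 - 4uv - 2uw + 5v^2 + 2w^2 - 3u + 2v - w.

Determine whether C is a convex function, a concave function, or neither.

C is quadratic, so its Hessian is the constant matrix H = [[6, -4, -2], [-4, 10, 0], [-2, 0, 4]].
Leading principal minors: 6, 44, 136.
All positive ⇒ H ≻ 0 ⇒ convex.

convex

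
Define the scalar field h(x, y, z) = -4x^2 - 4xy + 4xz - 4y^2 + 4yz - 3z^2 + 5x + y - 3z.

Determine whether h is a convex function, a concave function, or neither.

h is quadratic, so its Hessian is the constant matrix H = [[-8, -4, 4], [-4, -8, 4], [4, 4, -6]].
Leading principal minors: -8, 48, -160.
Signs alternate −, +, − ⇒ H ≺ 0 ⇒ concave.

concave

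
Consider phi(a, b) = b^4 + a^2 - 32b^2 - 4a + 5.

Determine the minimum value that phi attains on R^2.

-255

phi(a,b) separates as P(a) + Q(b) + 5, so its minimum is min P + min Q + 5.
P'(a) = 2a - 4 vanishes at a ∈ {2}; Q'(b) = 4b(b - 4)(b + 4) vanishes at b ∈ {-4, 0, 4}.
Local minima of P (where P''>0): P(2)=-4. Local minima of Q: Q(-4)=-256, Q(4)=-256.
So the global minimum of phi is P(2) + Q(-4) + 5 = -4 − 256 + 5 = -255, attained at (2, -4).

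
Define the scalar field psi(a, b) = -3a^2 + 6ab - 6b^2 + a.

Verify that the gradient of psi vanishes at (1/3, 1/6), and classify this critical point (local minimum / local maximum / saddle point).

local maximum

∇psi = (-6a + 6b + 1, 6a - 12b); substituting (1/3, 1/6) gives ∇psi = (0, 0), so (1/3, 1/6) is indeed a critical point.
The Hessian of psi is constant: H = [[-6, 6], [6, -12]].
det(H) = (-6)·(-12) − 6² = 36.
det(H) > 0 and tr(H) = -18 < 0, so H is negative definite and the point is a local maximum.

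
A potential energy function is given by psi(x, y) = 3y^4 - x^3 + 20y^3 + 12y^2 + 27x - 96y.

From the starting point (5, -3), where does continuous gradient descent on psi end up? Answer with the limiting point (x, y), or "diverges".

psi is separable, so gradient descent decouples: x follows -∂psi/∂x, y follows -∂psi/∂y.
∂psi/∂x = -3(x - 3)(x + 3); at x=5 this is -48, so x increases.
∂psi/∂y = 12(y - 1)(y + 2)(y + 4); at y=-3 this is 48, so y decreases.
The x-coordinate has no critical point in that direction and runs off to infinity.

diverges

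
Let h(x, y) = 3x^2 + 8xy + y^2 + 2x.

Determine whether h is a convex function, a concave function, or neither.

h is quadratic, so its Hessian is the constant matrix H = [[6, 8], [8, 2]].
det(H) = -52, tr(H) = 8.
det(H) < 0, so H is indefinite: neither convex nor concave.

neither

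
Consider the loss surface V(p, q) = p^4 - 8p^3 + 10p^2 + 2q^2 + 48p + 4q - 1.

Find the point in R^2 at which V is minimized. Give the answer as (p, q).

(-1, -1)

V(p,q) separates as A(p) + B(q) − 1, so its minimum is min A + min B − 1.
A'(p) = 4(p - 4)(p - 3)(p + 1) vanishes at p ∈ {-1, 3, 4}; B'(q) = 4q + 4 vanishes at q ∈ {-1}.
Local minima of A (where A''>0): A(-1)=-29, A(4)=96. Local minima of B: B(-1)=-2.
So the global minimum of V is A(-1) + B(-1) − 1 = -29 − 2 − 1 = -32, attained at (-1, -1).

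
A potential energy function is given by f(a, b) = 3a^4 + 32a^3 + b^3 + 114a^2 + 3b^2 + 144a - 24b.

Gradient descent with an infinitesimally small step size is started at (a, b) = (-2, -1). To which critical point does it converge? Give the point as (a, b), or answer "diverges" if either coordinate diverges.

(-1, 2)

f is separable, so gradient descent decouples: a follows -∂f/∂a, b follows -∂f/∂b.
∂f/∂a = 12(a + 1)(a + 3)(a + 4); at a=-2 this is -24, so a increases.
∂f/∂b = 3(b - 2)(b + 4); at b=-1 this is -27, so b increases.
a converges to its nearest critical value -1 (a local min of the a-part); b converges to 2. The iterate converges to (-1, 2).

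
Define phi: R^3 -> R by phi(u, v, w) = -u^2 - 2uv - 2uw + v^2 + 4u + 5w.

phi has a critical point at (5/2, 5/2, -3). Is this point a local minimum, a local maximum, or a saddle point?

The Hessian is constant: H = [[-2, -2, -2], [-2, 2, 0], [-2, 0, 0]].
Leading principal minors: Δ₁ = -2, Δ₂ = -8, Δ₃ = -8.
The minors fit neither the all-positive nor the alternating-sign pattern, so H is indefinite: a saddle point.

saddle point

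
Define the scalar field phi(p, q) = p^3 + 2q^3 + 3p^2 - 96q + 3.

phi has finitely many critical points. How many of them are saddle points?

2

phi separates as a function of p plus a function of q, so ∇phi=0 decouples.
∂phi/∂p = 3p(p + 2) = 0 at p ∈ {-2, 0}; ∂phi/∂q = 6(q - 4)(q + 4) = 0 at q ∈ {-4, 4}.
The Hessian is diagonal: diag(phi_pp, phi_qq). Second derivatives: phi_pp(-2)=-6, phi_pp(0)=6; phi_qq(-4)=-48, phi_qq(4)=48.
Saddle points occur where the two diagonal entries have opposite signs: (-2, 4), (0, -4). Count: 2.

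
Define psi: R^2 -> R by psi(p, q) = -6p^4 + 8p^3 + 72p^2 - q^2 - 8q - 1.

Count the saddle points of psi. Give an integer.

1

psi separates as a function of p plus a function of q, so ∇psi=0 decouples.
∂psi/∂p = -24p(p - 3)(p + 2) = 0 at p ∈ {-2, 0, 3}; ∂psi/∂q = -2(q + 4) = 0 at q ∈ {-4}.
The Hessian is diagonal: diag(psi_pp, psi_qq). Second derivatives: psi_pp(-2)=-240, psi_pp(0)=144, psi_pp(3)=-360; psi_qq(-4)=-2.
Saddle points occur where the two diagonal entries have opposite signs: (0, -4). Count: 1.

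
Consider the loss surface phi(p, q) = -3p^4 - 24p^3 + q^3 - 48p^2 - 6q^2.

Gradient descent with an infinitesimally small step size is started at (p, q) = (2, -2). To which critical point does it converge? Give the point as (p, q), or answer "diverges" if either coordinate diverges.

diverges

phi is separable, so gradient descent decouples: p follows -∂phi/∂p, q follows -∂phi/∂q.
∂phi/∂p = -12p(p + 2)(p + 4); at p=2 this is -576, so p increases.
∂phi/∂q = 3q(q - 4); at q=-2 this is 36, so q decreases.
The p-coordinate has no critical point in that direction and runs off to infinity.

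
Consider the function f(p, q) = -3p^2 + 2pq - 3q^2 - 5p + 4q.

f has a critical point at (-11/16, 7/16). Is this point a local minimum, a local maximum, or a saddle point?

The Hessian of f is constant: H = [[-6, 2], [2, -6]].
det(H) = (-6)·(-6) − 2² = 32.
det(H) > 0 and tr(H) = -12 < 0, so H is negative definite and the point is a local maximum.

local maximum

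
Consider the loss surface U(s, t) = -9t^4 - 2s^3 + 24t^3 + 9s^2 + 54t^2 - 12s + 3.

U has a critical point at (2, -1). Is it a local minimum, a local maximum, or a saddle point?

The mixed partial ∂²U/∂s∂t is 0, so the Hessian at any point is diag(U_ss, U_tt) = diag(6(-2s + 3), 36(-3t^2 + 4t + 3)).
At (2, -1): H = diag(-6, -144).
Both eigenvalues are negative, so H is negative definite: a local maximum.

local maximum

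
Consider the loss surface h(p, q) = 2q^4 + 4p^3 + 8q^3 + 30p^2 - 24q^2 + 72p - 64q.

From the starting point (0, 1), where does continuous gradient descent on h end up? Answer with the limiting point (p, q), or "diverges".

(-2, 2)

h is separable, so gradient descent decouples: p follows -∂h/∂p, q follows -∂h/∂q.
∂h/∂p = 12(p + 2)(p + 3); at p=0 this is 72, so p decreases.
∂h/∂q = 8(q - 2)(q + 1)(q + 4); at q=1 this is -80, so q increases.
p converges to its nearest critical value -2 (a local min of the p-part); q converges to 2. The iterate converges to (-2, 2).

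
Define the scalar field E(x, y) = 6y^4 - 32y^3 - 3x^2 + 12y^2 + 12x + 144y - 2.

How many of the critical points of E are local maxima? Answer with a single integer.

E separates as a function of x plus a function of y, so ∇E=0 decouples.
∂E/∂x = -6(x - 2) = 0 at x ∈ {2}; ∂E/∂y = 24(y - 3)(y - 2)(y + 1) = 0 at y ∈ {-1, 2, 3}.
The Hessian is diagonal: diag(E_xx, E_yy). Second derivatives: E_xx(2)=-6; E_yy(-1)=288, E_yy(2)=-72, E_yy(3)=96.
Local maxima occur where both diagonal entries negative: (2, 2). Count: 1.

1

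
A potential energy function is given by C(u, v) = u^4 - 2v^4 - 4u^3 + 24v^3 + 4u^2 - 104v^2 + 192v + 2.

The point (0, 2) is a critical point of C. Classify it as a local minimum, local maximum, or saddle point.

saddle point

The mixed partial ∂²C/∂u∂v is 0, so the Hessian at any point is diag(C_uu, C_vv) = diag(4(3u^2 - 6u + 2), 8(-3v^2 + 18v - 26)).
At (0, 2): H = diag(8, -16).
The eigenvalues have opposite signs, so H is indefinite: a saddle point.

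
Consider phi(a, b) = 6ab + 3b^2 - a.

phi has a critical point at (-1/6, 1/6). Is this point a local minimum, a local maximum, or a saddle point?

The Hessian of phi is constant: H = [[0, 6], [6, 6]].
det(H) = 0·6 − 6² = -36.
Since det(H) < 0, H is indefinite and the critical point is a saddle point.

saddle point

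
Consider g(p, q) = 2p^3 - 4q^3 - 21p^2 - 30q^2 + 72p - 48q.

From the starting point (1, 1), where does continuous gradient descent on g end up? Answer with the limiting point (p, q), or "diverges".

diverges

g is separable, so gradient descent decouples: p follows -∂g/∂p, q follows -∂g/∂q.
∂g/∂p = 6(p - 4)(p - 3); at p=1 this is 36, so p decreases.
∂g/∂q = -12(q + 1)(q + 4); at q=1 this is -120, so q increases.
The p-coordinate has no critical point in that direction and runs off to infinity.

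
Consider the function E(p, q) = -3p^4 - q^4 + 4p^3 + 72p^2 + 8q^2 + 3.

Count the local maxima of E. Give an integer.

4

E separates as a function of p plus a function of q, so ∇E=0 decouples.
∂E/∂p = -12p(p - 4)(p + 3) = 0 at p ∈ {-3, 0, 4}; ∂E/∂q = -4q(q - 2)(q + 2) = 0 at q ∈ {-2, 0, 2}.
The Hessian is diagonal: diag(E_pp, E_qq). Second derivatives: E_pp(-3)=-252, E_pp(0)=144, E_pp(4)=-336; E_qq(-2)=-32, E_qq(0)=16, E_qq(2)=-32.
Local maxima occur where both diagonal entries negative: (-3, -2), (-3, 2), (4, -2), (4, 2). Count: 4.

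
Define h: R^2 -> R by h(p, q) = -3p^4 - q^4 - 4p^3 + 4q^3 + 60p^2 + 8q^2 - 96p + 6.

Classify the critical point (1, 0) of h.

The mixed partial ∂²h/∂p∂q is 0, so the Hessian at any point is diag(h_pp, h_qq) = diag(12(-3p^2 - 2p + 10), 4(-3q^2 + 6q + 4)).
At (1, 0): H = diag(60, 16).
Both eigenvalues are positive, so H is positive definite: a local minimum.

local minimum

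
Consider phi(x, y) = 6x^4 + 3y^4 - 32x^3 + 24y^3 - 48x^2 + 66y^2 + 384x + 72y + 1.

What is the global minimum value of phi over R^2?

-634

phi(x,y) separates as P(x) + Q(y) + 1, so its minimum is min P + min Q + 1.
P'(x) = 24(x - 4)(x - 2)(x + 2) vanishes at x ∈ {-2, 2, 4}; Q'(y) = 12(y + 1)(y + 2)(y + 3) vanishes at y ∈ {-3, -2, -1}.
Local minima of P (where P''>0): P(-2)=-608, P(4)=256. Local minima of Q: Q(-3)=-27, Q(-1)=-27.
So the global minimum of phi is P(-2) + Q(-3) + 1 = -608 − 27 + 1 = -634, attained at (-2, -3).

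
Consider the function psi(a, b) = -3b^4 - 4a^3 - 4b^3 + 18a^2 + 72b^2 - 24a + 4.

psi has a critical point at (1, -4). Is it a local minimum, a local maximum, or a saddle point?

The mixed partial ∂²psi/∂a∂b is 0, so the Hessian at any point is diag(psi_aa, psi_bb) = diag(12(-2a + 3), 12(-3b^2 - 2b + 12)).
At (1, -4): H = diag(12, -336).
The eigenvalues have opposite signs, so H is indefinite: a saddle point.

saddle point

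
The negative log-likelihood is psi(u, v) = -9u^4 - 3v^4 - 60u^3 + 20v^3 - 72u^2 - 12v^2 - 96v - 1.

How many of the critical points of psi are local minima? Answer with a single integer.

1

psi separates as a function of u plus a function of v, so ∇psi=0 decouples.
∂psi/∂u = -36u(u + 1)(u + 4) = 0 at u ∈ {-4, -1, 0}; ∂psi/∂v = -12(v - 4)(v - 2)(v + 1) = 0 at v ∈ {-1, 2, 4}.
The Hessian is diagonal: diag(psi_uu, psi_vv). Second derivatives: psi_uu(-4)=-432, psi_uu(-1)=108, psi_uu(0)=-144; psi_vv(-1)=-180, psi_vv(2)=72, psi_vv(4)=-120.
Local minima occur where both diagonal entries positive: (-1, 2). Count: 1.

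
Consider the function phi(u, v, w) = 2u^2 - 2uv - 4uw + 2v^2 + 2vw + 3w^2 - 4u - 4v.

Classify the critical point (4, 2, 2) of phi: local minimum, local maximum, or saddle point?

local minimum

The Hessian is constant: H = [[4, -2, -4], [-2, 4, 2], [-4, 2, 6]].
Leading principal minors: Δ₁ = 4, Δ₂ = 12, Δ₃ = 24.
All leading minors are positive, so H is positive definite: a local minimum.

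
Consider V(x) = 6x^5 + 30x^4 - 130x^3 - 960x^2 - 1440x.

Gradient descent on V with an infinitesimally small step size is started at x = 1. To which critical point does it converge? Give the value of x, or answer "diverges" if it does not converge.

4

V'(x) = 30(x - 4)(x + 1)(x + 3)(x + 4), so V'(1) = -3600.
Gradient descent moves in the -V' direction, i.e. x is increasing.
The nearest critical point in that direction is x = 4, where V'' = 8400 > 0 (a local minimum). The iterate converges there.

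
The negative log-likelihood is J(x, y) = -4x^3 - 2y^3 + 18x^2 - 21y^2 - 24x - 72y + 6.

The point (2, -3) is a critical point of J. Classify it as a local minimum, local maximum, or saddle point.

The mixed partial ∂²J/∂x∂y is 0, so the Hessian at any point is diag(J_xx, J_yy) = diag(12(-2x + 3), -6(2y + 7)).
At (2, -3): H = diag(-12, -6).
Both eigenvalues are negative, so H is negative definite: a local maximum.

local maximum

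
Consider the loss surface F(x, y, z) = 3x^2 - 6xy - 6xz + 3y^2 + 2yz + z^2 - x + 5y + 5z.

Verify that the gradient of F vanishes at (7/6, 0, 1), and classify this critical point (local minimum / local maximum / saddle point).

saddle point

∇F = (6x - 6y - 6z - 1, -6x + 6y + 2z + 5, -6x + 2y + 2z + 5); substituting (7/6, 0, 1) gives ∇F = (0, 0, 0), so (7/6, 0, 1) is indeed a critical point.
The Hessian is constant: H = [[6, -6, -6], [-6, 6, 2], [-6, 2, 2]].
Leading principal minors: Δ₁ = 6, Δ₂ = 0, Δ₃ = -96.
The minors fit neither the all-positive nor the alternating-sign pattern, so H is indefinite: a saddle point.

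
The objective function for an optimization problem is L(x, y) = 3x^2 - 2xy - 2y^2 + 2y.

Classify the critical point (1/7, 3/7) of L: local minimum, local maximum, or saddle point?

The Hessian of L is constant: H = [[6, -2], [-2, -4]].
det(H) = 6·(-4) − (-2)² = -28.
Since det(H) < 0, H is indefinite and the critical point is a saddle point.

saddle point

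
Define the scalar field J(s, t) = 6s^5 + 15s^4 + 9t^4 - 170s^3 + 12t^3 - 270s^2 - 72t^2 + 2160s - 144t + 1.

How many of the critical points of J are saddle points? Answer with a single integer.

6

J separates as a function of s plus a function of t, so ∇J=0 decouples.
∂J/∂s = 30(s - 3)(s - 2)(s + 3)(s + 4) = 0 at s ∈ {-4, -3, 2, 3}; ∂J/∂t = 36(t - 2)(t + 1)(t + 2) = 0 at t ∈ {-2, -1, 2}.
The Hessian is diagonal: diag(J_ss, J_tt). Second derivatives: J_ss(-4)=-1260, J_ss(-3)=900, J_ss(2)=-900, J_ss(3)=1260; J_tt(-2)=144, J_tt(-1)=-108, J_tt(2)=432.
Saddle points occur where the two diagonal entries have opposite signs: (-4, -2), (-4, 2), (-3, -1), (2, -2), (2, 2), (3, -1). Count: 6.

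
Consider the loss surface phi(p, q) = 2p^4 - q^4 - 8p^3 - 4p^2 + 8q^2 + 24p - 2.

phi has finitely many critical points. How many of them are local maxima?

phi separates as a function of p plus a function of q, so ∇phi=0 decouples.
∂phi/∂p = 8(p - 3)(p - 1)(p + 1) = 0 at p ∈ {-1, 1, 3}; ∂phi/∂q = -4q(q - 2)(q + 2) = 0 at q ∈ {-2, 0, 2}.
The Hessian is diagonal: diag(phi_pp, phi_qq). Second derivatives: phi_pp(-1)=64, phi_pp(1)=-32, phi_pp(3)=64; phi_qq(-2)=-32, phi_qq(0)=16, phi_qq(2)=-32.
Local maxima occur where both diagonal entries negative: (1, -2), (1, 2). Count: 2.

2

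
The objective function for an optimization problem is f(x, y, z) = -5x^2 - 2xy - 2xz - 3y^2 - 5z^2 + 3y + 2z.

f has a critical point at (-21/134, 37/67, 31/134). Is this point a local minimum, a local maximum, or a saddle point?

local maximum

The Hessian is constant: H = [[-10, -2, -2], [-2, -6, 0], [-2, 0, -10]].
Leading principal minors: Δ₁ = -10, Δ₂ = 56, Δ₃ = -536.
The minors alternate sign starting negative (−, +, −), so H is negative definite: a local maximum.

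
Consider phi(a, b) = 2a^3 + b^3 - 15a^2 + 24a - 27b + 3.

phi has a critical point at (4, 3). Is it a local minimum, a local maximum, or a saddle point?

local minimum

The mixed partial ∂²phi/∂a∂b is 0, so the Hessian at any point is diag(phi_aa, phi_bb) = diag(6(2a - 5), 6b).
At (4, 3): H = diag(18, 18).
Both eigenvalues are positive, so H is positive definite: a local minimum.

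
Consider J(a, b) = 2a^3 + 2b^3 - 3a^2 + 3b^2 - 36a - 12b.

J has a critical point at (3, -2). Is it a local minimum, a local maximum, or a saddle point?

The mixed partial ∂²J/∂a∂b is 0, so the Hessian at any point is diag(J_aa, J_bb) = diag(6(2a - 1), 6(2b + 1)).
At (3, -2): H = diag(30, -18).
The eigenvalues have opposite signs, so H is indefinite: a saddle point.

saddle point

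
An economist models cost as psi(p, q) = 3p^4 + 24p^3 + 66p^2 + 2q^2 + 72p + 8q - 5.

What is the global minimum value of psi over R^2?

psi(p,q) separates as A(p) + B(q) − 5, so its minimum is min A + min B − 5.
A'(p) = 12(p + 1)(p + 2)(p + 3) vanishes at p ∈ {-3, -2, -1}; B'(q) = 4q + 8 vanishes at q ∈ {-2}.
Local minima of A (where A''>0): A(-3)=-27, A(-1)=-27. Local minima of B: B(-2)=-8.
So the global minimum of psi is A(-3) + B(-2) − 5 = -27 − 8 − 5 = -40, attained at (-3, -2).

-40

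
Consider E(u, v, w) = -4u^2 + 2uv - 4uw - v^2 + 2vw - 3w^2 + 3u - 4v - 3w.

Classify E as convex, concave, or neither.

concave

E is quadratic, so its Hessian is the constant matrix H = [[-8, 2, -4], [2, -2, 2], [-4, 2, -6]].
Leading principal minors: -8, 12, -40.
Signs alternate −, +, − ⇒ H ≺ 0 ⇒ concave.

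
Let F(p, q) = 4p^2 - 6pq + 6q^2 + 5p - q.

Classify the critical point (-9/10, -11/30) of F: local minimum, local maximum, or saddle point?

The Hessian of F is constant: H = [[8, -6], [-6, 12]].
det(H) = 8·12 − (-6)² = 60.
det(H) > 0 and tr(H) = 20 > 0, so H is positive definite and the point is a local minimum.

local minimum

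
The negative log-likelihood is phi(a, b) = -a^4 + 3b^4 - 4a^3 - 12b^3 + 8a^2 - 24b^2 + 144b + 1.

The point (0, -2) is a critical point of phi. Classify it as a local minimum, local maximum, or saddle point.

local minimum

The mixed partial ∂²phi/∂a∂b is 0, so the Hessian at any point is diag(phi_aa, phi_bb) = diag(4(-3a^2 - 6a + 4), 12(3b^2 - 6b - 4)).
At (0, -2): H = diag(16, 240).
Both eigenvalues are positive, so H is positive definite: a local minimum.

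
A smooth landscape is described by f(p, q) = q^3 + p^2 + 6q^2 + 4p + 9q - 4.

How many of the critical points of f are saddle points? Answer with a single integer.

f separates as a function of p plus a function of q, so ∇f=0 decouples.
∂f/∂p = 2(p + 2) = 0 at p ∈ {-2}; ∂f/∂q = 3(q + 1)(q + 3) = 0 at q ∈ {-3, -1}.
The Hessian is diagonal: diag(f_pp, f_qq). Second derivatives: f_pp(-2)=2; f_qq(-3)=-6, f_qq(-1)=6.
Saddle points occur where the two diagonal entries have opposite signs: (-2, -3). Count: 1.

1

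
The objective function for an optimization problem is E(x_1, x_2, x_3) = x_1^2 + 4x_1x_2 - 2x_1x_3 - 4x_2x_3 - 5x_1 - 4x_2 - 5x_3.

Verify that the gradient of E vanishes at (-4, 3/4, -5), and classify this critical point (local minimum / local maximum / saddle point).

∇E = (2x_1 + 4x_2 - 2x_3 - 5, 4x_1 - 4x_3 - 4, -2x_1 - 4x_2 - 5); substituting (-4, 3/4, -5) gives ∇E = (0, 0, 0), so (-4, 3/4, -5) is indeed a critical point.
The Hessian is constant: H = [[2, 4, -2], [4, 0, -4], [-2, -4, 0]].
Leading principal minors: Δ₁ = 2, Δ₂ = -16, Δ₃ = 32.
The minors fit neither the all-positive nor the alternating-sign pattern, so H is indefinite: a saddle point.

saddle point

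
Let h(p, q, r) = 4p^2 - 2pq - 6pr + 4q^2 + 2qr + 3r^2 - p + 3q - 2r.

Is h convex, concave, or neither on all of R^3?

convex

h is quadratic, so its Hessian is the constant matrix H = [[8, -2, -6], [-2, 8, 2], [-6, 2, 6]].
Leading principal minors: 8, 60, 88.
All positive ⇒ H ≻ 0 ⇒ convex.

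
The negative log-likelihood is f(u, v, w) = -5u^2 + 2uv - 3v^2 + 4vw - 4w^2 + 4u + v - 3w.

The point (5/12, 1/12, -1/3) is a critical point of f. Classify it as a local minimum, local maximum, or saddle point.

The Hessian is constant: H = [[-10, 2, 0], [2, -6, 4], [0, 4, -8]].
Leading principal minors: Δ₁ = -10, Δ₂ = 56, Δ₃ = -288.
The minors alternate sign starting negative (−, +, −), so H is negative definite: a local maximum.

local maximum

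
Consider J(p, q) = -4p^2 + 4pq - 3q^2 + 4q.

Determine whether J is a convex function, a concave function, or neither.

concave

J is quadratic, so its Hessian is the constant matrix H = [[-8, 4], [4, -6]].
det(H) = 32, tr(H) = -14.
det(H) > 0 and tr(H) < 0, so H is negative definite everywhere: concave.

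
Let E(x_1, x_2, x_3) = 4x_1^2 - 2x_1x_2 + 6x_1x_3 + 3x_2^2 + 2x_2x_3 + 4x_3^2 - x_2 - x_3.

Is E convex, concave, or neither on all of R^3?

convex

E is quadratic, so its Hessian is the constant matrix H = [[8, -2, 6], [-2, 6, 2], [6, 2, 8]].
Leading principal minors: 8, 44, 56.
All positive ⇒ H ≻ 0 ⇒ convex.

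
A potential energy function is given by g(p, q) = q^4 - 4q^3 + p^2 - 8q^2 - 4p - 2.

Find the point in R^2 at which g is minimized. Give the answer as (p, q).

(2, 4)

g(p,q) separates as A(p) + B(q) − 2, so its minimum is min A + min B − 2.
A'(p) = 2p - 4 vanishes at p ∈ {2}; B'(q) = 4q(q - 4)(q + 1) vanishes at q ∈ {-1, 0, 4}.
Local minima of A (where A''>0): A(2)=-4. Local minima of B: B(-1)=-3, B(4)=-128.
So the global minimum of g is A(2) + B(4) − 2 = -4 − 128 − 2 = -134, attained at (2, 4).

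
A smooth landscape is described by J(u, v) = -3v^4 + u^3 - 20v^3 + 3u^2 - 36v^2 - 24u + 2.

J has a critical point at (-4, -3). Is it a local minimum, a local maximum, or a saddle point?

The mixed partial ∂²J/∂u∂v is 0, so the Hessian at any point is diag(J_uu, J_vv) = diag(6(u + 1), -12(3v^2 + 10v + 6)).
At (-4, -3): H = diag(-18, -36).
Both eigenvalues are negative, so H is negative definite: a local maximum.

local maximum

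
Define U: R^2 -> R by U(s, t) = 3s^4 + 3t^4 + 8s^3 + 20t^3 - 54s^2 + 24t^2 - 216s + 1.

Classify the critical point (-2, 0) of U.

The mixed partial ∂²U/∂s∂t is 0, so the Hessian at any point is diag(U_ss, U_tt) = diag(12(3s^2 + 4s - 9), 12(3t^2 + 10t + 4)).
At (-2, 0): H = diag(-60, 48).
The eigenvalues have opposite signs, so H is indefinite: a saddle point.

saddle point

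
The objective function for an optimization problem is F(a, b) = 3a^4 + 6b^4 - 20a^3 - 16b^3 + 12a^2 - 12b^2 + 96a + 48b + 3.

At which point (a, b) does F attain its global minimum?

F(a,b) separates as P(a) + Q(b) + 3, so its minimum is min P + min Q + 3.
P'(a) = 12(a - 4)(a - 2)(a + 1) vanishes at a ∈ {-1, 2, 4}; Q'(b) = 24(b - 2)(b - 1)(b + 1) vanishes at b ∈ {-1, 1, 2}.
Local minima of P (where P''>0): P(-1)=-61, P(4)=64. Local minima of Q: Q(-1)=-38, Q(2)=16.
So the global minimum of F is P(-1) + Q(-1) + 3 = -61 − 38 + 3 = -96, attained at (-1, -1).

(-1, -1)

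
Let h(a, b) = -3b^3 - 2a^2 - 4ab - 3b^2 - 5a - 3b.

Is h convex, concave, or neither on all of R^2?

The term -3b^3 is cubic, so the Hessian is not constant.
∂²h/∂b² = -18b - 6, which takes both signs as b varies (negative for sufficiently large b). A diagonal entry of the Hessian changing sign means the Hessian is neither positive- nor negative-semidefinite on all of R^2.

neither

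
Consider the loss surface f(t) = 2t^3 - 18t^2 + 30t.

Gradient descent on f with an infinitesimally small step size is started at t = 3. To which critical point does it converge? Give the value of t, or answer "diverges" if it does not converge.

f'(t) = 6(t - 5)(t - 1), so f'(3) = -24.
Gradient descent moves in the -f' direction, i.e. t is increasing.
The nearest critical point in that direction is t = 5, where f'' = 24 > 0 (a local minimum). The iterate converges there.

5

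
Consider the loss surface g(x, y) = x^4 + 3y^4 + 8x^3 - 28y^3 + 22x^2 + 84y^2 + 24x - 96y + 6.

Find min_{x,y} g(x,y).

-67

g(x,y) separates as P(x) + Q(y) + 6, so its minimum is min P + min Q + 6.
P'(x) = 4(x + 1)(x + 2)(x + 3) vanishes at x ∈ {-3, -2, -1}; Q'(y) = 12(y - 4)(y - 2)(y - 1) vanishes at y ∈ {1, 2, 4}.
Local minima of P (where P''>0): P(-3)=-9, P(-1)=-9. Local minima of Q: Q(1)=-37, Q(4)=-64.
So the global minimum of g is P(-3) + Q(4) + 6 = -9 − 64 + 6 = -67, attained at (-3, 4).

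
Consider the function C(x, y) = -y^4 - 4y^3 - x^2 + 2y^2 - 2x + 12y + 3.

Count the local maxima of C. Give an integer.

2

C separates as a function of x plus a function of y, so ∇C=0 decouples.
∂C/∂x = -2(x + 1) = 0 at x ∈ {-1}; ∂C/∂y = -4(y - 1)(y + 1)(y + 3) = 0 at y ∈ {-3, -1, 1}.
The Hessian is diagonal: diag(C_xx, C_yy). Second derivatives: C_xx(-1)=-2; C_yy(-3)=-32, C_yy(-1)=16, C_yy(1)=-32.
Local maxima occur where both diagonal entries negative: (-1, -3), (-1, 1). Count: 2.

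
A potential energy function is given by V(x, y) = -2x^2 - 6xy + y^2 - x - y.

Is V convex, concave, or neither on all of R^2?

V is quadratic, so its Hessian is the constant matrix H = [[-4, -6], [-6, 2]].
det(H) = -44, tr(H) = -2.
det(H) < 0, so H is indefinite: neither convex nor concave.

neither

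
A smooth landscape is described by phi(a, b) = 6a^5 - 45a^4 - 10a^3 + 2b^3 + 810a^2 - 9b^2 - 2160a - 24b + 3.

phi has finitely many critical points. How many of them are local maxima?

phi separates as a function of a plus a function of b, so ∇phi=0 decouples.
∂phi/∂a = 30(a - 4)(a - 3)(a - 2)(a + 3) = 0 at a ∈ {-3, 2, 3, 4}; ∂phi/∂b = 6(b - 4)(b + 1) = 0 at b ∈ {-1, 4}.
The Hessian is diagonal: diag(phi_aa, phi_bb). Second derivatives: phi_aa(-3)=-6300, phi_aa(2)=300, phi_aa(3)=-180, phi_aa(4)=420; phi_bb(-1)=-30, phi_bb(4)=30.
Local maxima occur where both diagonal entries negative: (-3, -1), (3, -1). Count: 2.

2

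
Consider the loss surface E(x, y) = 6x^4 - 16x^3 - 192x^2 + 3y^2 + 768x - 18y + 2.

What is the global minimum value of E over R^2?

-3609

E(x,y) separates as P(x) + Q(y) + 2, so its minimum is min P + min Q + 2.
P'(x) = 24(x - 4)(x - 2)(x + 4) vanishes at x ∈ {-4, 2, 4}; Q'(y) = 6y - 18 vanishes at y ∈ {3}.
Local minima of P (where P''>0): P(-4)=-3584, P(4)=512. Local minima of Q: Q(3)=-27.
So the global minimum of E is P(-4) + Q(3) + 2 = -3584 − 27 + 2 = -3609, attained at (-4, 3).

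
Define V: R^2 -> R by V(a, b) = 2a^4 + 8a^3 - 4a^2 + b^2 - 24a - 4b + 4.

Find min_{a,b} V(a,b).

V(a,b) separates as P(a) + Q(b) + 4, so its minimum is min P + min Q + 4.
P'(a) = 8(a - 1)(a + 1)(a + 3) vanishes at a ∈ {-3, -1, 1}; Q'(b) = 2b - 4 vanishes at b ∈ {2}.
Local minima of P (where P''>0): P(-3)=-18, P(1)=-18. Local minima of Q: Q(2)=-4.
So the global minimum of V is P(-3) + Q(2) + 4 = -18 − 4 + 4 = -18, attained at (-3, 2).

-18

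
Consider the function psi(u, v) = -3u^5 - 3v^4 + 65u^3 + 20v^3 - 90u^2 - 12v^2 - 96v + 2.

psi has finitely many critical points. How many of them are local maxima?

psi separates as a function of u plus a function of v, so ∇psi=0 decouples.
∂psi/∂u = -15u(u - 3)(u - 1)(u + 4) = 0 at u ∈ {-4, 0, 1, 3}; ∂psi/∂v = -12(v - 4)(v - 2)(v + 1) = 0 at v ∈ {-1, 2, 4}.
The Hessian is diagonal: diag(psi_uu, psi_vv). Second derivatives: psi_uu(-4)=2100, psi_uu(0)=-180, psi_uu(1)=150, psi_uu(3)=-630; psi_vv(-1)=-180, psi_vv(2)=72, psi_vv(4)=-120.
Local maxima occur where both diagonal entries negative: (0, -1), (0, 4), (3, -1), (3, 4). Count: 4.

4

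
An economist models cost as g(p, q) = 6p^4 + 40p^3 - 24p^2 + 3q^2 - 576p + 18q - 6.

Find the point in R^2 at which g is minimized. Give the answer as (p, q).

(2, -3)

g(p,q) separates as A(p) + B(q) − 6, so its minimum is min A + min B − 6.
A'(p) = 24(p - 2)(p + 3)(p + 4) vanishes at p ∈ {-4, -3, 2}; B'(q) = 6q + 18 vanishes at q ∈ {-3}.
Local minima of A (where A''>0): A(-4)=896, A(2)=-832. Local minima of B: B(-3)=-27.
So the global minimum of g is A(2) + B(-3) − 6 = -832 − 27 − 6 = -865, attained at (2, -3).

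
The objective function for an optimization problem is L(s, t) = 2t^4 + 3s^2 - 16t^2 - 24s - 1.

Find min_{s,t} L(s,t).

-81

L(s,t) separates as P(s) + Q(t) − 1, so its minimum is min P + min Q − 1.
P'(s) = 6s - 24 vanishes at s ∈ {4}; Q'(t) = 8t(t - 2)(t + 2) vanishes at t ∈ {-2, 0, 2}.
Local minima of P (where P''>0): P(4)=-48. Local minima of Q: Q(-2)=-32, Q(2)=-32.
So the global minimum of L is P(4) + Q(-2) − 1 = -48 − 32 − 1 = -81, attained at (4, -2).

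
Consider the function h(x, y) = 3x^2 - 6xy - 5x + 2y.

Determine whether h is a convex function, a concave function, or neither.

neither

h is quadratic, so its Hessian is the constant matrix H = [[6, -6], [-6, 0]].
det(H) = -36, tr(H) = 6.
det(H) < 0, so H is indefinite: neither convex nor concave.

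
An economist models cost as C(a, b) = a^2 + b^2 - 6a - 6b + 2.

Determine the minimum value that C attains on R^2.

C(a,b) separates as P(a) + Q(b) + 2, so its minimum is min P + min Q + 2.
P'(a) = 2a - 6 vanishes at a ∈ {3}; Q'(b) = 2b - 6 vanishes at b ∈ {3}.
Local minima of P (where P''>0): P(3)=-9. Local minima of Q: Q(3)=-9.
So the global minimum of C is P(3) + Q(3) + 2 = -9 − 9 + 2 = -16, attained at (3, 3).

-16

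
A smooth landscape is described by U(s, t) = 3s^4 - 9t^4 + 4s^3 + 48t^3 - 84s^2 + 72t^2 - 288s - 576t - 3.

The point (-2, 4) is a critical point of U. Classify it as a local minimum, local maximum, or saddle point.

The mixed partial ∂²U/∂s∂t is 0, so the Hessian at any point is diag(U_ss, U_tt) = diag(12(3s^2 + 2s - 14), 36(-3t^2 + 8t + 4)).
At (-2, 4): H = diag(-72, -432).
Both eigenvalues are negative, so H is negative definite: a local maximum.

local maximum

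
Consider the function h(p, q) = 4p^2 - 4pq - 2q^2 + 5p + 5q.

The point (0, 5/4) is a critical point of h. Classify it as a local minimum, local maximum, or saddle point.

The Hessian of h is constant: H = [[8, -4], [-4, -4]].
det(H) = 8·(-4) − (-4)² = -48.
Since det(H) < 0, H is indefinite and the critical point is a saddle point.

saddle point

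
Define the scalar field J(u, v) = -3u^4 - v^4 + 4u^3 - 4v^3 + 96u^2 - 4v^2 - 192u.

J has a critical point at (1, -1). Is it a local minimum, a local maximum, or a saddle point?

local minimum

The mixed partial ∂²J/∂u∂v is 0, so the Hessian at any point is diag(J_uu, J_vv) = diag(12(-3u^2 + 2u + 16), -4(3v^2 + 6v + 2)).
At (1, -1): H = diag(180, 4).
Both eigenvalues are positive, so H is positive definite: a local minimum.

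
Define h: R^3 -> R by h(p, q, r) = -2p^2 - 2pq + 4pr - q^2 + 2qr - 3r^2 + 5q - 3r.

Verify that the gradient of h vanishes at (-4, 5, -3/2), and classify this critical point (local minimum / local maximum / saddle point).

local maximum

∇h = (-4p - 2q + 4r, -2p - 2q + 2r + 5, 4p + 2q - 6r - 3); substituting (-4, 5, -3/2) gives ∇h = (0, 0, 0), so (-4, 5, -3/2) is indeed a critical point.
The Hessian is constant: H = [[-4, -2, 4], [-2, -2, 2], [4, 2, -6]].
Leading principal minors: Δ₁ = -4, Δ₂ = 4, Δ₃ = -8.
The minors alternate sign starting negative (−, +, −), so H is negative definite: a local maximum.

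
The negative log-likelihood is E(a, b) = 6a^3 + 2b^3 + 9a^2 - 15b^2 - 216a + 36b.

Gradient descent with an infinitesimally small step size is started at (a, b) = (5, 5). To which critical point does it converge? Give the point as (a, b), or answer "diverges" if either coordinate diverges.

E is separable, so gradient descent decouples: a follows -∂E/∂a, b follows -∂E/∂b.
∂E/∂a = 18(a - 3)(a + 4); at a=5 this is 324, so a decreases.
∂E/∂b = 6(b - 3)(b - 2); at b=5 this is 36, so b decreases.
a converges to its nearest critical value 3 (a local min of the a-part); b converges to 3. The iterate converges to (3, 3).

(3, 3)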